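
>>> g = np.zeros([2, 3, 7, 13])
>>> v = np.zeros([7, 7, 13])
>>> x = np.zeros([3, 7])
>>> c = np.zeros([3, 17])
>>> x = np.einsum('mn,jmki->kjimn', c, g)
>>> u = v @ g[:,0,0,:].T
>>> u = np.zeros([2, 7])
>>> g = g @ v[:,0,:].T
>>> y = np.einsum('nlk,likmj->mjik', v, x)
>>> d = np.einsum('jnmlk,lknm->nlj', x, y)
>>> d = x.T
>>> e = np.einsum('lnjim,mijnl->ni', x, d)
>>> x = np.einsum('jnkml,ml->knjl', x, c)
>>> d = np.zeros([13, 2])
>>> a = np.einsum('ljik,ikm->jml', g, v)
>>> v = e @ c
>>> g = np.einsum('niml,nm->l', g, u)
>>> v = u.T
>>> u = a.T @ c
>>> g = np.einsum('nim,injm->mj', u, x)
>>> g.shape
(17, 7)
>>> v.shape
(7, 2)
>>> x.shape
(13, 2, 7, 17)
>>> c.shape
(3, 17)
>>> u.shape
(2, 13, 17)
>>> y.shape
(3, 17, 2, 13)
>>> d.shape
(13, 2)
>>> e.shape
(2, 3)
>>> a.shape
(3, 13, 2)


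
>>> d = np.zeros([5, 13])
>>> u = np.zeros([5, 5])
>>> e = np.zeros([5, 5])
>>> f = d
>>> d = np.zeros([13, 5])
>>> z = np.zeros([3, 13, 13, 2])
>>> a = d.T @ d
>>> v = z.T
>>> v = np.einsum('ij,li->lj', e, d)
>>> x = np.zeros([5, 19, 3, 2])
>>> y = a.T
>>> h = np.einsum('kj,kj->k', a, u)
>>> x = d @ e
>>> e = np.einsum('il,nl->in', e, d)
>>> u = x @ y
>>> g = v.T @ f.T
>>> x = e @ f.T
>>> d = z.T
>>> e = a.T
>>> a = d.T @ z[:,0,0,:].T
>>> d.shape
(2, 13, 13, 3)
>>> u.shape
(13, 5)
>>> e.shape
(5, 5)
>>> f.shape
(5, 13)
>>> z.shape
(3, 13, 13, 2)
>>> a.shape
(3, 13, 13, 3)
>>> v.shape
(13, 5)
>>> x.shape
(5, 5)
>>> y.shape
(5, 5)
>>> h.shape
(5,)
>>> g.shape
(5, 5)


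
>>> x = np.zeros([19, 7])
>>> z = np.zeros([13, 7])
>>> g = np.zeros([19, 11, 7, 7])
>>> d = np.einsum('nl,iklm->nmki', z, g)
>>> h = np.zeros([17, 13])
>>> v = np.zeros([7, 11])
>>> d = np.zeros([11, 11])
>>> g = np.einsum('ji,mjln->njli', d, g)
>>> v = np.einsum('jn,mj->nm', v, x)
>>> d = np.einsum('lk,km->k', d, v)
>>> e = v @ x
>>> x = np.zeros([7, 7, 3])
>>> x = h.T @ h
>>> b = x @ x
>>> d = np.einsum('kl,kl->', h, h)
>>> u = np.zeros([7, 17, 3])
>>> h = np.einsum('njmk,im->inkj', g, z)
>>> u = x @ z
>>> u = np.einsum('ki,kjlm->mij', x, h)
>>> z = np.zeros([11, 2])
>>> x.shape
(13, 13)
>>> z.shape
(11, 2)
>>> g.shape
(7, 11, 7, 11)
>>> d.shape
()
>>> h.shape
(13, 7, 11, 11)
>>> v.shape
(11, 19)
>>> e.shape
(11, 7)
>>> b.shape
(13, 13)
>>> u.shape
(11, 13, 7)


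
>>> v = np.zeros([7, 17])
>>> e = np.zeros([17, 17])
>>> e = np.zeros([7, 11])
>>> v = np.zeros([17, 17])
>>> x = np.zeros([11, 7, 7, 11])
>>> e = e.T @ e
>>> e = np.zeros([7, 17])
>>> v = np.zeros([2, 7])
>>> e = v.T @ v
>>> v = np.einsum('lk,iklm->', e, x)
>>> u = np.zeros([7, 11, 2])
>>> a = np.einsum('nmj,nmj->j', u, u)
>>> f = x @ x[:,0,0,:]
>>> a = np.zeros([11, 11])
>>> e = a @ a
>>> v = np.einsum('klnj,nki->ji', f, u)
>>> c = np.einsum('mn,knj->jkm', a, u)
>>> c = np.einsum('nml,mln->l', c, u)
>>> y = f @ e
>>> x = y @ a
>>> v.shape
(11, 2)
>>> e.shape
(11, 11)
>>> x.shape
(11, 7, 7, 11)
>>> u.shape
(7, 11, 2)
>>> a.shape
(11, 11)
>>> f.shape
(11, 7, 7, 11)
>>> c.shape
(11,)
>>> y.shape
(11, 7, 7, 11)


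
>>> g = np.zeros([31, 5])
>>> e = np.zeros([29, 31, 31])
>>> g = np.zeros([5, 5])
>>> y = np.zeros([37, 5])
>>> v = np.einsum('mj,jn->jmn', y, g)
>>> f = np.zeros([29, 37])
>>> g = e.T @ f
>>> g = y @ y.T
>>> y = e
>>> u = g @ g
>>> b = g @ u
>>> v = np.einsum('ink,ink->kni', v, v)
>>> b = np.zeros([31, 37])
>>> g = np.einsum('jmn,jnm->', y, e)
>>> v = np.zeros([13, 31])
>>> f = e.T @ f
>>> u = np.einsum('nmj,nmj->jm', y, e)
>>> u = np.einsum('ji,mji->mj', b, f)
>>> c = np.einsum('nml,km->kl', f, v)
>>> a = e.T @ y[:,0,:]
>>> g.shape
()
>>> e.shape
(29, 31, 31)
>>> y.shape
(29, 31, 31)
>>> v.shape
(13, 31)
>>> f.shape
(31, 31, 37)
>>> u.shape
(31, 31)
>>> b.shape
(31, 37)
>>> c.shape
(13, 37)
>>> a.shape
(31, 31, 31)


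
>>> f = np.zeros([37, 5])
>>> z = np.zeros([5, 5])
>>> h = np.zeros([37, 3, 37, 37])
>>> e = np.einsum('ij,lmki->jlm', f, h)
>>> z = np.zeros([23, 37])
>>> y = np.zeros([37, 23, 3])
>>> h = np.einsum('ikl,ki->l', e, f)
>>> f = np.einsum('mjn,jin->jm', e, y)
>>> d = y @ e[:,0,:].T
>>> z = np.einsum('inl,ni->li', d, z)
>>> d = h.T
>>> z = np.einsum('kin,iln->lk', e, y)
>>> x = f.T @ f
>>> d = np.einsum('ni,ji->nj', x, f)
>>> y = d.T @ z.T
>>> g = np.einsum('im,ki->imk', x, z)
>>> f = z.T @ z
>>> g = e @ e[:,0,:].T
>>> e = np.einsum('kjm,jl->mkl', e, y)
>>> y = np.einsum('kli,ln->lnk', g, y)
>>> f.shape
(5, 5)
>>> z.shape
(23, 5)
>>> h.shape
(3,)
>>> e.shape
(3, 5, 23)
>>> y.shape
(37, 23, 5)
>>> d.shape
(5, 37)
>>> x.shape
(5, 5)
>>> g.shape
(5, 37, 5)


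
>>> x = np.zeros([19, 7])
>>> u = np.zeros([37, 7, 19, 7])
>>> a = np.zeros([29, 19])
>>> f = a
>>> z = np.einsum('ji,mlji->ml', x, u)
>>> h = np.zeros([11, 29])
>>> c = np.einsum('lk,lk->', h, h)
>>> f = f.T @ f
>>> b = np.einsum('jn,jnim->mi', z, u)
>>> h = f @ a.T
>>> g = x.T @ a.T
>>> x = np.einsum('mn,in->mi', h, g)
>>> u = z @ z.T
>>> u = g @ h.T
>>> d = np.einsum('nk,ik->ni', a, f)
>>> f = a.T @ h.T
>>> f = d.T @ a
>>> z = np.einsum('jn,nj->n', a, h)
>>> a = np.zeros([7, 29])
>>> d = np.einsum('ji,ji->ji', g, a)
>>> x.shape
(19, 7)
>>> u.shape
(7, 19)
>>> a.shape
(7, 29)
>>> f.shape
(19, 19)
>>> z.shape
(19,)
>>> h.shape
(19, 29)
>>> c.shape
()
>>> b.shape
(7, 19)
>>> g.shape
(7, 29)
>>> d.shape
(7, 29)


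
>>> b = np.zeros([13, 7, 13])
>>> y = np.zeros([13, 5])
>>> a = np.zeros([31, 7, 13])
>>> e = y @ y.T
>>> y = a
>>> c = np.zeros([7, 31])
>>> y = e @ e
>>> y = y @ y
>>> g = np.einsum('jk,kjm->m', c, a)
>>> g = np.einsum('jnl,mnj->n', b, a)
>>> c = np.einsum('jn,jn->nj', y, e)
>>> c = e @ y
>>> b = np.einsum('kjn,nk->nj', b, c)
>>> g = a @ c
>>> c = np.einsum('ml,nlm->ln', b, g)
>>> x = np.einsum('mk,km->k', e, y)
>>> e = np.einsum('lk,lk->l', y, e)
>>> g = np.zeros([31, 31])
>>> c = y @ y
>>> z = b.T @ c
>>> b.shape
(13, 7)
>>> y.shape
(13, 13)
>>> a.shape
(31, 7, 13)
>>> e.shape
(13,)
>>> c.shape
(13, 13)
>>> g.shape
(31, 31)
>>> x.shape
(13,)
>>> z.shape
(7, 13)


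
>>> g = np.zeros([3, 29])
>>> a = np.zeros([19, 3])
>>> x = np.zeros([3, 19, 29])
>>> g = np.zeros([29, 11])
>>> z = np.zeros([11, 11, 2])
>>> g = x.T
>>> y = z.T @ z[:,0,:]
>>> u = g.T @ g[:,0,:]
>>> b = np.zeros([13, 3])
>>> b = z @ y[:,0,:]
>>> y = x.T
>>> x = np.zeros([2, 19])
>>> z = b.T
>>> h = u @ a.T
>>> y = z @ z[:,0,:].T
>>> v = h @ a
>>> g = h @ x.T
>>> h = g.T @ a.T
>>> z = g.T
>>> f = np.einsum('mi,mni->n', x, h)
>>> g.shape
(3, 19, 2)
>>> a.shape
(19, 3)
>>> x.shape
(2, 19)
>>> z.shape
(2, 19, 3)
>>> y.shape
(2, 11, 2)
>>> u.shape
(3, 19, 3)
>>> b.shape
(11, 11, 2)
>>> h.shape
(2, 19, 19)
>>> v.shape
(3, 19, 3)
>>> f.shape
(19,)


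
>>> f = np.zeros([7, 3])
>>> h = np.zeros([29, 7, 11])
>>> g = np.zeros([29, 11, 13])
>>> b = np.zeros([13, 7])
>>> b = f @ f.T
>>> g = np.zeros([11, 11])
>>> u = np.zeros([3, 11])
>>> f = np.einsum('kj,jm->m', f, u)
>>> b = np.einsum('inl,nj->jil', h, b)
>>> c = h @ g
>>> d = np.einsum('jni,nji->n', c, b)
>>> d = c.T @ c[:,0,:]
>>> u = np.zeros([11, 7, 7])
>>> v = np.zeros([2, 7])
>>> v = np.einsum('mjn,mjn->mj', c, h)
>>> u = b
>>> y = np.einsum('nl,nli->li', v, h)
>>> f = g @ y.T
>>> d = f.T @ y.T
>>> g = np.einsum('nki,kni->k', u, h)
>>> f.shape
(11, 7)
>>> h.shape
(29, 7, 11)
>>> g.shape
(29,)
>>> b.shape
(7, 29, 11)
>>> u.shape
(7, 29, 11)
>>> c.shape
(29, 7, 11)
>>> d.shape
(7, 7)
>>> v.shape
(29, 7)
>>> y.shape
(7, 11)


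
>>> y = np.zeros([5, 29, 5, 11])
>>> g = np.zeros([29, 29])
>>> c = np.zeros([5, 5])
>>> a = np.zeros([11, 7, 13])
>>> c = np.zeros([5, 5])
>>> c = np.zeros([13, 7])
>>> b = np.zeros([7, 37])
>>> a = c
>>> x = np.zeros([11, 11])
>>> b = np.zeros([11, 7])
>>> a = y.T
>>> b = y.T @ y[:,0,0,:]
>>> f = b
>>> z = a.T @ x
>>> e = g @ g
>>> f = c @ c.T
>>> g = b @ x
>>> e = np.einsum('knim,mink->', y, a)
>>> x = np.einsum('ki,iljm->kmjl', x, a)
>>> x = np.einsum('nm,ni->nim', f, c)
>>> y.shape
(5, 29, 5, 11)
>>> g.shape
(11, 5, 29, 11)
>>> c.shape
(13, 7)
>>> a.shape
(11, 5, 29, 5)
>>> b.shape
(11, 5, 29, 11)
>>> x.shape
(13, 7, 13)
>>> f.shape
(13, 13)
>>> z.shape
(5, 29, 5, 11)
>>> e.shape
()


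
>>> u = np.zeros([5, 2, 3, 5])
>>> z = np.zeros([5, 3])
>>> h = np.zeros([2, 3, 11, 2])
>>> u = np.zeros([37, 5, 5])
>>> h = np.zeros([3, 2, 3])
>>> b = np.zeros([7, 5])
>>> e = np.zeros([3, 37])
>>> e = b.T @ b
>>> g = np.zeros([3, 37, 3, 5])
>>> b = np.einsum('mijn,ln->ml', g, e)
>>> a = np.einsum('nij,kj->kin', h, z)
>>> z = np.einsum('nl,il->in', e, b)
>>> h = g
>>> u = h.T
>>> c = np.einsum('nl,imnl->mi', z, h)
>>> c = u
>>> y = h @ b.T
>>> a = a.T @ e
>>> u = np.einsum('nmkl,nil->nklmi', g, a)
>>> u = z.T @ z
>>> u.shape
(5, 5)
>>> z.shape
(3, 5)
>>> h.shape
(3, 37, 3, 5)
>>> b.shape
(3, 5)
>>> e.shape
(5, 5)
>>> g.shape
(3, 37, 3, 5)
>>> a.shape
(3, 2, 5)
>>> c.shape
(5, 3, 37, 3)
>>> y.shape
(3, 37, 3, 3)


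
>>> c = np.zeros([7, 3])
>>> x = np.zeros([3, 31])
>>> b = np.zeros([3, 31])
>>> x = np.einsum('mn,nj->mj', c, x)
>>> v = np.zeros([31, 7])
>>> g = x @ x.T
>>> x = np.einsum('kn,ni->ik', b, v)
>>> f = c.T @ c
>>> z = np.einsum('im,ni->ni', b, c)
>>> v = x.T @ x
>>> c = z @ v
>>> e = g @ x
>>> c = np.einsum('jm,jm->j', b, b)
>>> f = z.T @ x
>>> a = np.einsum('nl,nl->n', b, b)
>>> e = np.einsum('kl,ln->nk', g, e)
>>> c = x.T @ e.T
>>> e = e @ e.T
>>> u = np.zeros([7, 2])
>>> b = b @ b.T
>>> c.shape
(3, 3)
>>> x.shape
(7, 3)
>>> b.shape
(3, 3)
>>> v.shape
(3, 3)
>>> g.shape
(7, 7)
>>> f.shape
(3, 3)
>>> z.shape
(7, 3)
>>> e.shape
(3, 3)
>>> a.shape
(3,)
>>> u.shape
(7, 2)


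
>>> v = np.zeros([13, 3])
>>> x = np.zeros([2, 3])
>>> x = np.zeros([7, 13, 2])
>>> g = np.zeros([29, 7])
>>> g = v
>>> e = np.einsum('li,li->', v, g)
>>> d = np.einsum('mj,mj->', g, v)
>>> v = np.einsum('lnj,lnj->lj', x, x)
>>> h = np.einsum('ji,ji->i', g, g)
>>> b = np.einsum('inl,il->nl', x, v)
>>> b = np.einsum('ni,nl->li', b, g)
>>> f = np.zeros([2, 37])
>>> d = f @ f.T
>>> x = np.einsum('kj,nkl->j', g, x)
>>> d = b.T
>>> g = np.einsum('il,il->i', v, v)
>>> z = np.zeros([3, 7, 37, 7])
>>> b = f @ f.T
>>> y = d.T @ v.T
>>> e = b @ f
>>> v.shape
(7, 2)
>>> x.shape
(3,)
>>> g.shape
(7,)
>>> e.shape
(2, 37)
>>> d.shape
(2, 3)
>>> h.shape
(3,)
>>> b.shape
(2, 2)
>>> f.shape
(2, 37)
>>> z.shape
(3, 7, 37, 7)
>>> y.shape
(3, 7)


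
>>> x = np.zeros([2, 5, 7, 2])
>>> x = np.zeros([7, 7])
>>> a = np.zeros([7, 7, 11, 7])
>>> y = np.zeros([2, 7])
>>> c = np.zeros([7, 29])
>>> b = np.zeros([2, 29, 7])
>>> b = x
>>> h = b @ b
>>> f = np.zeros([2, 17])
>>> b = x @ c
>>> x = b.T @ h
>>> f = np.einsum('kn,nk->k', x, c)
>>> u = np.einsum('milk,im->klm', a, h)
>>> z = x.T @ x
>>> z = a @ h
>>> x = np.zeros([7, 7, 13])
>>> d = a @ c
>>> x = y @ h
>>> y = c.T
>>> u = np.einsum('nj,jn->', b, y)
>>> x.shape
(2, 7)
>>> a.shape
(7, 7, 11, 7)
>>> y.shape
(29, 7)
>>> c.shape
(7, 29)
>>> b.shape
(7, 29)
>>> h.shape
(7, 7)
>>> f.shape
(29,)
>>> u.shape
()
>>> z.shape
(7, 7, 11, 7)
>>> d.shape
(7, 7, 11, 29)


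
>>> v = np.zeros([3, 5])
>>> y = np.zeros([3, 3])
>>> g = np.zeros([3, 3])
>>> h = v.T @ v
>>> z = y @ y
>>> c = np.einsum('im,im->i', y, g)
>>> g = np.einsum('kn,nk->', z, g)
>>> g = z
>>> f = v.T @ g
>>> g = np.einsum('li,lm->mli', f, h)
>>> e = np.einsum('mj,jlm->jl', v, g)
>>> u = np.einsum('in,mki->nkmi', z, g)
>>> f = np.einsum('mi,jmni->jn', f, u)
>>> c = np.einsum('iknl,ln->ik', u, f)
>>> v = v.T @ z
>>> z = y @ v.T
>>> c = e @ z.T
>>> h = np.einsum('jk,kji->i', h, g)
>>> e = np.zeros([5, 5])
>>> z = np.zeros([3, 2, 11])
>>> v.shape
(5, 3)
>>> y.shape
(3, 3)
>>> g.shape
(5, 5, 3)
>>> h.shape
(3,)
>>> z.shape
(3, 2, 11)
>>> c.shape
(5, 3)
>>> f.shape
(3, 5)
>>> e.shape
(5, 5)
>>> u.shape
(3, 5, 5, 3)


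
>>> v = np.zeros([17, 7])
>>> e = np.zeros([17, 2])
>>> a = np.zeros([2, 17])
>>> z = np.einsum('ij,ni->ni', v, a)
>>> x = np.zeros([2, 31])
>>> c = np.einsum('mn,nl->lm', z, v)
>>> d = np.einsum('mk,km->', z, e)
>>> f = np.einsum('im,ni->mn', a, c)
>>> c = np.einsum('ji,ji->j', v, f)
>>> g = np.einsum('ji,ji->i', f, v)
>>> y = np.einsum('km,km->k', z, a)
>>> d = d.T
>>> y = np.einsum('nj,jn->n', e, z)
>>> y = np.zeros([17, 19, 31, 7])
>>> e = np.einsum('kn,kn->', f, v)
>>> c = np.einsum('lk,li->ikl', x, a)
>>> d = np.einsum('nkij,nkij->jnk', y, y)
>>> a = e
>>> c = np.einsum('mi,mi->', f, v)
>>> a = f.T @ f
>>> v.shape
(17, 7)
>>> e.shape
()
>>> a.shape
(7, 7)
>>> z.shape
(2, 17)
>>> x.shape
(2, 31)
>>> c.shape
()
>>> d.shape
(7, 17, 19)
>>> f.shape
(17, 7)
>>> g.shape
(7,)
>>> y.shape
(17, 19, 31, 7)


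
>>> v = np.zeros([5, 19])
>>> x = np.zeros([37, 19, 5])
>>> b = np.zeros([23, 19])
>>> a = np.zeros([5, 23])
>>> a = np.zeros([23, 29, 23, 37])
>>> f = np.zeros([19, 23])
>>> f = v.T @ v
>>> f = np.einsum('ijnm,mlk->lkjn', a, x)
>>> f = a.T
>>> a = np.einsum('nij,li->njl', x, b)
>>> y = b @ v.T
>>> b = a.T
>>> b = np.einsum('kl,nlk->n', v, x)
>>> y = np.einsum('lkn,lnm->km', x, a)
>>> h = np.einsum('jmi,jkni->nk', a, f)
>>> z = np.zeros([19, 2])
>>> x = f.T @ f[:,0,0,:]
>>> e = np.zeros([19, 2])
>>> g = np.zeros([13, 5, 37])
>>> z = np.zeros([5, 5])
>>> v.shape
(5, 19)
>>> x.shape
(23, 29, 23, 23)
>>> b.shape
(37,)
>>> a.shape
(37, 5, 23)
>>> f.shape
(37, 23, 29, 23)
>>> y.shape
(19, 23)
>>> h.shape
(29, 23)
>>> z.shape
(5, 5)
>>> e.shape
(19, 2)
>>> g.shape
(13, 5, 37)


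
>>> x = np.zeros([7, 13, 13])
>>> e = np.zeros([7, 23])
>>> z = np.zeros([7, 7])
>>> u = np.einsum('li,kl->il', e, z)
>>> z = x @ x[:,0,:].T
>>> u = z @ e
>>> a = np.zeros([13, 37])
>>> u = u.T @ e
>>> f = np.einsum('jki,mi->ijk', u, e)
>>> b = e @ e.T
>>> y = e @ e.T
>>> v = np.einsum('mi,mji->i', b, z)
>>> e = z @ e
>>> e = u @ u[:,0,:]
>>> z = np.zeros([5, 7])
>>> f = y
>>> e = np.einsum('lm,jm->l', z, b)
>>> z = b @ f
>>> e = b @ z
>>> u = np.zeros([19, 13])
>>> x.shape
(7, 13, 13)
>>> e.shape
(7, 7)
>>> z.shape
(7, 7)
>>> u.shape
(19, 13)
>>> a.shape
(13, 37)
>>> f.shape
(7, 7)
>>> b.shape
(7, 7)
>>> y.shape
(7, 7)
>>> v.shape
(7,)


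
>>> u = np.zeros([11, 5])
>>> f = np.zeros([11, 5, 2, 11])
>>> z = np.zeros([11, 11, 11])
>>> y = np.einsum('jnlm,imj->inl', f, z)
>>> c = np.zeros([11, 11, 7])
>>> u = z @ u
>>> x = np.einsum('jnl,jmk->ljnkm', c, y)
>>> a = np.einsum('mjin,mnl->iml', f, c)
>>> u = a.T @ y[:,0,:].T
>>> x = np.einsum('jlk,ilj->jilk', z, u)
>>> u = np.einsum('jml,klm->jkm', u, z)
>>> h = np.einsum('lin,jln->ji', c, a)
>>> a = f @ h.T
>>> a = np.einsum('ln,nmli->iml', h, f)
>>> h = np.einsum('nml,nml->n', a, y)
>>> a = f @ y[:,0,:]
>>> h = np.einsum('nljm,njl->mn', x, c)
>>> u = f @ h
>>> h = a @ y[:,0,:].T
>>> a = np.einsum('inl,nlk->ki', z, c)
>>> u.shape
(11, 5, 2, 11)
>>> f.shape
(11, 5, 2, 11)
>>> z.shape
(11, 11, 11)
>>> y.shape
(11, 5, 2)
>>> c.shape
(11, 11, 7)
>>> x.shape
(11, 7, 11, 11)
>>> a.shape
(7, 11)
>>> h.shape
(11, 5, 2, 11)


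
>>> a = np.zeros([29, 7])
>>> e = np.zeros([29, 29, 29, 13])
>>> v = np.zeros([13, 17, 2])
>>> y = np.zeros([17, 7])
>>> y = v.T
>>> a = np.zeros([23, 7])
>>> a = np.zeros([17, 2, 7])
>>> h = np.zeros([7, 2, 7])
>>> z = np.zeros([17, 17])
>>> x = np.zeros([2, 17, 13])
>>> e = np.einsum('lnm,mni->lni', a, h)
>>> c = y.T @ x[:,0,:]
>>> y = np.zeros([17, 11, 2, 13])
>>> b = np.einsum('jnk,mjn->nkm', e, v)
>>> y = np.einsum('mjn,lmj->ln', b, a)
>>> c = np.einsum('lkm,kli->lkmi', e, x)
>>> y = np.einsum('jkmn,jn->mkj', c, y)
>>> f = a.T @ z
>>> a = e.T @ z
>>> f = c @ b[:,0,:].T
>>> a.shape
(7, 2, 17)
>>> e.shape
(17, 2, 7)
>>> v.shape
(13, 17, 2)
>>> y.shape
(7, 2, 17)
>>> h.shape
(7, 2, 7)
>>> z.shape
(17, 17)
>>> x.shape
(2, 17, 13)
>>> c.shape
(17, 2, 7, 13)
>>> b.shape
(2, 7, 13)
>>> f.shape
(17, 2, 7, 2)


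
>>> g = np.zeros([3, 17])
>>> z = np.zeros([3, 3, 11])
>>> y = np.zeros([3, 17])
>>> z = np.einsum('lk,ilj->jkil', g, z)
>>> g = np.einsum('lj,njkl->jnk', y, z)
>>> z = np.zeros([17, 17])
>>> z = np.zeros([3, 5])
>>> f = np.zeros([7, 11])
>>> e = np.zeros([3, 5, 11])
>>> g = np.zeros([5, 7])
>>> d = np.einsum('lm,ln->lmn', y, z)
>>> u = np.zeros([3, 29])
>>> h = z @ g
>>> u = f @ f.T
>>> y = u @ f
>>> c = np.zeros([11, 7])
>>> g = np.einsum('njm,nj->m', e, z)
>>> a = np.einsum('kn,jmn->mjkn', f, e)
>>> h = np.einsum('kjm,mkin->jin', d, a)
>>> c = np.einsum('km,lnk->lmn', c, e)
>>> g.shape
(11,)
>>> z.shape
(3, 5)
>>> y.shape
(7, 11)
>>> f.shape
(7, 11)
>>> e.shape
(3, 5, 11)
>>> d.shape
(3, 17, 5)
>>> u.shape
(7, 7)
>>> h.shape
(17, 7, 11)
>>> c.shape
(3, 7, 5)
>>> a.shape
(5, 3, 7, 11)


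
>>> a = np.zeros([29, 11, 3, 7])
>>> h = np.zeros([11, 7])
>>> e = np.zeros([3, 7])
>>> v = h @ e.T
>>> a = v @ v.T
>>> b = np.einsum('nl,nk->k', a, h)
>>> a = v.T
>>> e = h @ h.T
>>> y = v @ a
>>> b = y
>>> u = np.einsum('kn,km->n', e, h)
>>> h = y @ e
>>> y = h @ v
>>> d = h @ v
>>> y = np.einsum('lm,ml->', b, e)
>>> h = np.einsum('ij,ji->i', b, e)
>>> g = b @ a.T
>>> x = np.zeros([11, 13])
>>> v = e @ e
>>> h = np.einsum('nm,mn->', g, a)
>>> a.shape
(3, 11)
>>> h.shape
()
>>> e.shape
(11, 11)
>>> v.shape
(11, 11)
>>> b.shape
(11, 11)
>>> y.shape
()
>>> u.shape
(11,)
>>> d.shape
(11, 3)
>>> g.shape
(11, 3)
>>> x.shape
(11, 13)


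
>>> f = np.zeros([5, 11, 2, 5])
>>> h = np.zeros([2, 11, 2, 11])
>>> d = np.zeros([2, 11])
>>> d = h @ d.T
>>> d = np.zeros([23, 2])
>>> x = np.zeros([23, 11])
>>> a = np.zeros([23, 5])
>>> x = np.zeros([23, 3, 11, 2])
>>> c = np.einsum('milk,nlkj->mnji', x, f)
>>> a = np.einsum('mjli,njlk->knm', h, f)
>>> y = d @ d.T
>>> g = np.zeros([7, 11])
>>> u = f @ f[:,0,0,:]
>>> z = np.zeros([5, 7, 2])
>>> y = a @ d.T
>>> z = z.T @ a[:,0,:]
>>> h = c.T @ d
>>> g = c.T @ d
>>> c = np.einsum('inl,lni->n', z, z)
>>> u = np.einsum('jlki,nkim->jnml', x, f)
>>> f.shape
(5, 11, 2, 5)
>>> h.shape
(3, 5, 5, 2)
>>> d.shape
(23, 2)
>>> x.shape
(23, 3, 11, 2)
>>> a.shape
(5, 5, 2)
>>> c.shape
(7,)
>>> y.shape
(5, 5, 23)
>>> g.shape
(3, 5, 5, 2)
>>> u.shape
(23, 5, 5, 3)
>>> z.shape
(2, 7, 2)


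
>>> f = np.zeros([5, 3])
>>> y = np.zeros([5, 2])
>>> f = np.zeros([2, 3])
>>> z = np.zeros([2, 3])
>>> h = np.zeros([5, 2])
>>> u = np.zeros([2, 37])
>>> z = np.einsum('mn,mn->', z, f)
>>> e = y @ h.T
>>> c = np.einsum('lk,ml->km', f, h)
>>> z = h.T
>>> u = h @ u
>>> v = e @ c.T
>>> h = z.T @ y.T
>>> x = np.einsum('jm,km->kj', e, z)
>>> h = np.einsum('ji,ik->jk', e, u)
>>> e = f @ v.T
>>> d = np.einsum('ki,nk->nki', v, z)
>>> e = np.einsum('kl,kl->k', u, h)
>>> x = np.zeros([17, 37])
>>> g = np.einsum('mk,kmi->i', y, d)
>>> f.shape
(2, 3)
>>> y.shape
(5, 2)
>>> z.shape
(2, 5)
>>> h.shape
(5, 37)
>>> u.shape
(5, 37)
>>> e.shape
(5,)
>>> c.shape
(3, 5)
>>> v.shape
(5, 3)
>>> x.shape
(17, 37)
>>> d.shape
(2, 5, 3)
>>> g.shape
(3,)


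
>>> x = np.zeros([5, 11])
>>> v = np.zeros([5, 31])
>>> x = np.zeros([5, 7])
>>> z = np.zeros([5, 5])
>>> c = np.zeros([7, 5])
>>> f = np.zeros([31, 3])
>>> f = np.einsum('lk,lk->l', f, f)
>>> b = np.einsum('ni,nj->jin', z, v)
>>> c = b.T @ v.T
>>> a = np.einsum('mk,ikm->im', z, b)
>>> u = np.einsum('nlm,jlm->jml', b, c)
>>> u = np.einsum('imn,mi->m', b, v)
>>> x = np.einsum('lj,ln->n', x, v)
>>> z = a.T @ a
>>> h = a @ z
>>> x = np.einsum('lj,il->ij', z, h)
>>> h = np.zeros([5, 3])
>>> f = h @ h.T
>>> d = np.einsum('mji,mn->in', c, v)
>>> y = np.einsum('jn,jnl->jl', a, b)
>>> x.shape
(31, 5)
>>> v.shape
(5, 31)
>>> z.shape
(5, 5)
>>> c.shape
(5, 5, 5)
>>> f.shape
(5, 5)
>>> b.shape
(31, 5, 5)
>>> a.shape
(31, 5)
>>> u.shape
(5,)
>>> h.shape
(5, 3)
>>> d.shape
(5, 31)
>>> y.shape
(31, 5)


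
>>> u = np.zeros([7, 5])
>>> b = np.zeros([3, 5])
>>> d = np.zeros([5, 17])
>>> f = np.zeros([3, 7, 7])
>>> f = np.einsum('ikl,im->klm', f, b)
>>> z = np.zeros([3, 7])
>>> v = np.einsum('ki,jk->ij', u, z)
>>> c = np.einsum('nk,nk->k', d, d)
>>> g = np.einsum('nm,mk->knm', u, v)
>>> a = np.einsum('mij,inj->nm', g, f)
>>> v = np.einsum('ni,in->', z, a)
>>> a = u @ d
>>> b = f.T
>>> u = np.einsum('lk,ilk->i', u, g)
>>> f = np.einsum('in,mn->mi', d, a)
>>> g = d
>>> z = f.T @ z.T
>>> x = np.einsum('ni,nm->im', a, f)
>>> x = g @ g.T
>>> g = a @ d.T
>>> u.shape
(3,)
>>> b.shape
(5, 7, 7)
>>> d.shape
(5, 17)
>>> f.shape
(7, 5)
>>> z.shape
(5, 3)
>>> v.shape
()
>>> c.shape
(17,)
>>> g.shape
(7, 5)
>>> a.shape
(7, 17)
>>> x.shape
(5, 5)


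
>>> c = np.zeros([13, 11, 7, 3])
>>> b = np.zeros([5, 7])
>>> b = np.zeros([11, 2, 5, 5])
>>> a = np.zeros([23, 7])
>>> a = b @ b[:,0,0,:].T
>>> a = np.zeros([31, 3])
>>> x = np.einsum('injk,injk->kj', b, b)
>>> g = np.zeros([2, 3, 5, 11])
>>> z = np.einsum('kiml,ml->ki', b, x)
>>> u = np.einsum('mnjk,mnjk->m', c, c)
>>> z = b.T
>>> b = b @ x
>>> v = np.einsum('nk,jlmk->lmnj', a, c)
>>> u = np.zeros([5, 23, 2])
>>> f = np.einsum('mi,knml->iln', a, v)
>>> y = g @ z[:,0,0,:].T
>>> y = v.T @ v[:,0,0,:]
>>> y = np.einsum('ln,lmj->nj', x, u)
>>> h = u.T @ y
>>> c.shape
(13, 11, 7, 3)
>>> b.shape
(11, 2, 5, 5)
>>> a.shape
(31, 3)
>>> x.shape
(5, 5)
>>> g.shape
(2, 3, 5, 11)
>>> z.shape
(5, 5, 2, 11)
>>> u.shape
(5, 23, 2)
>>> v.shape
(11, 7, 31, 13)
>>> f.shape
(3, 13, 7)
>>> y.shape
(5, 2)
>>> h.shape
(2, 23, 2)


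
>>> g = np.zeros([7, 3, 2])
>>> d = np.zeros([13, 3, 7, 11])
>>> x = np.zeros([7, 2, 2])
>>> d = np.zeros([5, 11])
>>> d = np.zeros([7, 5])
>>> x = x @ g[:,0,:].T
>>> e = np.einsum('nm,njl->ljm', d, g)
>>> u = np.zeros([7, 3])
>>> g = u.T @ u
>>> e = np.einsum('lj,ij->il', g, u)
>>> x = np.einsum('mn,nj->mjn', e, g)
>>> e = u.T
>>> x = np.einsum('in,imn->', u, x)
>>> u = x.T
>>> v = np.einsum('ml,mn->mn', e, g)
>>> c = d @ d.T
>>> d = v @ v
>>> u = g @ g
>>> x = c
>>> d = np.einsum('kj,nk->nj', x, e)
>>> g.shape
(3, 3)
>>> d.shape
(3, 7)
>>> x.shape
(7, 7)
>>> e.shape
(3, 7)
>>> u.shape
(3, 3)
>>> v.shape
(3, 3)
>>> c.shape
(7, 7)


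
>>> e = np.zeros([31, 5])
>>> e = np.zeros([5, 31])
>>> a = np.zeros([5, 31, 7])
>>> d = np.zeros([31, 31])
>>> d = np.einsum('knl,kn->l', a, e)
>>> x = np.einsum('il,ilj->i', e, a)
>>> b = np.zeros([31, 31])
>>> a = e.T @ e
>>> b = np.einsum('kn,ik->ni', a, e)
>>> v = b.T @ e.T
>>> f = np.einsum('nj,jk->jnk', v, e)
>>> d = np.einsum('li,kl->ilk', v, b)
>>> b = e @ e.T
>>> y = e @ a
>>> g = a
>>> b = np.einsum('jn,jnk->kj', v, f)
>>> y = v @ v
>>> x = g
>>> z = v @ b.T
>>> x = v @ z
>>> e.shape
(5, 31)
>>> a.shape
(31, 31)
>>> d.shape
(5, 5, 31)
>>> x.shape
(5, 31)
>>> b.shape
(31, 5)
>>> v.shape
(5, 5)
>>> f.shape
(5, 5, 31)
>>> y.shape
(5, 5)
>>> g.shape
(31, 31)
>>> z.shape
(5, 31)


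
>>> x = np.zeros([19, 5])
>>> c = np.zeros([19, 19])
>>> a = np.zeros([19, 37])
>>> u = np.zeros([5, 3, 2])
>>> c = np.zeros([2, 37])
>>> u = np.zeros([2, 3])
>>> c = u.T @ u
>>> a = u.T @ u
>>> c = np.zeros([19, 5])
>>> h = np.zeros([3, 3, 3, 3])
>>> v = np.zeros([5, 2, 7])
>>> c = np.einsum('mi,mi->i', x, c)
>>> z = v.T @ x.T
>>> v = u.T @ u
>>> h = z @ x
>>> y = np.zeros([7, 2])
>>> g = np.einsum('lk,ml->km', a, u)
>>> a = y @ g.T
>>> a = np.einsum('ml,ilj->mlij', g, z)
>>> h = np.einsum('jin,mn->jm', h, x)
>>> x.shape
(19, 5)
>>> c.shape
(5,)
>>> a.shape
(3, 2, 7, 19)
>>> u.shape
(2, 3)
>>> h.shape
(7, 19)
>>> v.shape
(3, 3)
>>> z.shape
(7, 2, 19)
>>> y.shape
(7, 2)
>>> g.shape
(3, 2)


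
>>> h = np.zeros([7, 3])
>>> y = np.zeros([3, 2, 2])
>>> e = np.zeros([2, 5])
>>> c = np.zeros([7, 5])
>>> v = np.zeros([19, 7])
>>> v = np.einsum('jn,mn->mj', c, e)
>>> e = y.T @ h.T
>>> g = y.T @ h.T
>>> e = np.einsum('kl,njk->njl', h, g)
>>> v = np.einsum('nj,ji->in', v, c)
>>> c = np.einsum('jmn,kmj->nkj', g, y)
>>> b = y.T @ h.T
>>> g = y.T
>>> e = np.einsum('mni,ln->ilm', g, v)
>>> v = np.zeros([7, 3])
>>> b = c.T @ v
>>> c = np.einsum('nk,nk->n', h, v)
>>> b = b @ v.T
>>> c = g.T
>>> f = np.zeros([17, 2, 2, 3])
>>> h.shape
(7, 3)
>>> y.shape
(3, 2, 2)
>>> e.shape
(3, 5, 2)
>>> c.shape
(3, 2, 2)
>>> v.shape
(7, 3)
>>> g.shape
(2, 2, 3)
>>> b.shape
(2, 3, 7)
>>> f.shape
(17, 2, 2, 3)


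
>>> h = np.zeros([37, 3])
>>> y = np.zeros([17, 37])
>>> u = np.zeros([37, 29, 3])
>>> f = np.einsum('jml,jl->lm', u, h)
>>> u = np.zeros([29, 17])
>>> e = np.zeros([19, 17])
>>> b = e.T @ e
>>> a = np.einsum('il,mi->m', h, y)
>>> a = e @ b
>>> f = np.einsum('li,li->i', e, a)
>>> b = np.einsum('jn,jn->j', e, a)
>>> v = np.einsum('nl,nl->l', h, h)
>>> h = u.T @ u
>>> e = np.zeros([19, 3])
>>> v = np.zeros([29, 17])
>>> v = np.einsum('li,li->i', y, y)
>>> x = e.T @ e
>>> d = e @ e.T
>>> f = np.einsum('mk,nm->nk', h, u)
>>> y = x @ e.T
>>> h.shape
(17, 17)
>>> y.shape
(3, 19)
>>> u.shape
(29, 17)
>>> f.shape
(29, 17)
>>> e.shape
(19, 3)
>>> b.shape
(19,)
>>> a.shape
(19, 17)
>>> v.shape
(37,)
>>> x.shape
(3, 3)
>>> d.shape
(19, 19)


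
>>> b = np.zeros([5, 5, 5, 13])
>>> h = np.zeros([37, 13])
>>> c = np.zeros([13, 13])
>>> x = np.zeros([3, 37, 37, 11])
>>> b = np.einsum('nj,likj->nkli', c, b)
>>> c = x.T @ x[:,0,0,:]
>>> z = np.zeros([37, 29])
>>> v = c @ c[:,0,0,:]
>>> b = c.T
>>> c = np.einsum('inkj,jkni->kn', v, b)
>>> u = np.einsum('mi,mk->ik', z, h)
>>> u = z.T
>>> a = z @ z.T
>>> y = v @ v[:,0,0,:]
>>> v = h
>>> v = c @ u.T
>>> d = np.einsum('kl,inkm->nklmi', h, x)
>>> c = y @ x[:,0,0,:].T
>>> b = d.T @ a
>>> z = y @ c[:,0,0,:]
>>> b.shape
(3, 11, 13, 37, 37)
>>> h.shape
(37, 13)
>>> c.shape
(11, 37, 37, 3)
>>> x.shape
(3, 37, 37, 11)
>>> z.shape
(11, 37, 37, 3)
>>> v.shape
(37, 29)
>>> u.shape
(29, 37)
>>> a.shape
(37, 37)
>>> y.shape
(11, 37, 37, 11)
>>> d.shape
(37, 37, 13, 11, 3)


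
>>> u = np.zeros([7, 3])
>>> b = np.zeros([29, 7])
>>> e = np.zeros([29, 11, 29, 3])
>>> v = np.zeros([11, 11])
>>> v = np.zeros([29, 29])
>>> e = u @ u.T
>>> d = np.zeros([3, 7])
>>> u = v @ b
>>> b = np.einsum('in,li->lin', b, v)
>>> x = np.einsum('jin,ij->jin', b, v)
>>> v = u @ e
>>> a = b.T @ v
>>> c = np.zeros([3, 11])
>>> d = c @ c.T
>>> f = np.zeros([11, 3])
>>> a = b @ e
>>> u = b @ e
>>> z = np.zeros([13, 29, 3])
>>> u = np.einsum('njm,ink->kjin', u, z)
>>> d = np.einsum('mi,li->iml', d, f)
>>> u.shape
(3, 29, 13, 29)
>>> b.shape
(29, 29, 7)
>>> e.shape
(7, 7)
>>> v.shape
(29, 7)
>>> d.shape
(3, 3, 11)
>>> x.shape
(29, 29, 7)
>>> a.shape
(29, 29, 7)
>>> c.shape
(3, 11)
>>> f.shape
(11, 3)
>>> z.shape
(13, 29, 3)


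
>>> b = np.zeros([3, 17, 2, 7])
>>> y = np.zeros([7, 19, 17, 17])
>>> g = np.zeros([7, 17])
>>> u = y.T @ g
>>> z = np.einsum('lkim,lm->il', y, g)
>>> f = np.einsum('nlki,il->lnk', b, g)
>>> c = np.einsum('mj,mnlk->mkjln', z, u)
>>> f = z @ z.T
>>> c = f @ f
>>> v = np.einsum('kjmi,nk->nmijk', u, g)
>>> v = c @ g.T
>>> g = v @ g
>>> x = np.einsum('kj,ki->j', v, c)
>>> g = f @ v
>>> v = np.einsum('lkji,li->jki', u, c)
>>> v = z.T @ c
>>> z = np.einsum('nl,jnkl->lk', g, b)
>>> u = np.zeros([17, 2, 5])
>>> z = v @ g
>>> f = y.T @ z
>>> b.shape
(3, 17, 2, 7)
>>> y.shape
(7, 19, 17, 17)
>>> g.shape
(17, 7)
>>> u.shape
(17, 2, 5)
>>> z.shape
(7, 7)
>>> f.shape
(17, 17, 19, 7)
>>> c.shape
(17, 17)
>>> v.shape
(7, 17)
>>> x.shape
(7,)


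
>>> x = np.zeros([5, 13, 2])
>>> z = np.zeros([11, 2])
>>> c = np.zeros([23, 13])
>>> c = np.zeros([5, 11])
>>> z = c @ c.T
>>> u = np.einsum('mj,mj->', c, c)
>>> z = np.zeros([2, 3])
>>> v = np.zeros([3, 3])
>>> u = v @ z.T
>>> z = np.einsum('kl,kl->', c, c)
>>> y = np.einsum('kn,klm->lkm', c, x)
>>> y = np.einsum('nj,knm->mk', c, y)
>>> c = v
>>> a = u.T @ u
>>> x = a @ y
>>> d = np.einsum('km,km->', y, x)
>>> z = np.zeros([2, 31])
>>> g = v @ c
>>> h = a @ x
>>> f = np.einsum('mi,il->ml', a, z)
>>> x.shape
(2, 13)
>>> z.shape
(2, 31)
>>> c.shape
(3, 3)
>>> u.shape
(3, 2)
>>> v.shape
(3, 3)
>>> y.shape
(2, 13)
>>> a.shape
(2, 2)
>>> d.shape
()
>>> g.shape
(3, 3)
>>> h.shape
(2, 13)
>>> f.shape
(2, 31)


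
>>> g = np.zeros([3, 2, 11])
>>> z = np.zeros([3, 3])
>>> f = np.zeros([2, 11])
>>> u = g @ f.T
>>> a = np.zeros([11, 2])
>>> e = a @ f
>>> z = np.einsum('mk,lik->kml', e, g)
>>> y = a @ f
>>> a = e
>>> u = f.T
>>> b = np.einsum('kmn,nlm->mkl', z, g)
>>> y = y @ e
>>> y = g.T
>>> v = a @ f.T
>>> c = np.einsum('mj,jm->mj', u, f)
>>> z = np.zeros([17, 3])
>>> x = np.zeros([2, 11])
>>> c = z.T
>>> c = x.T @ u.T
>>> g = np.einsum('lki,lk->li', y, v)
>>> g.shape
(11, 3)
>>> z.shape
(17, 3)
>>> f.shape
(2, 11)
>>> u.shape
(11, 2)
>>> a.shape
(11, 11)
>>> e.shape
(11, 11)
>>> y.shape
(11, 2, 3)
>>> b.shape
(11, 11, 2)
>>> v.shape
(11, 2)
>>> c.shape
(11, 11)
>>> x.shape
(2, 11)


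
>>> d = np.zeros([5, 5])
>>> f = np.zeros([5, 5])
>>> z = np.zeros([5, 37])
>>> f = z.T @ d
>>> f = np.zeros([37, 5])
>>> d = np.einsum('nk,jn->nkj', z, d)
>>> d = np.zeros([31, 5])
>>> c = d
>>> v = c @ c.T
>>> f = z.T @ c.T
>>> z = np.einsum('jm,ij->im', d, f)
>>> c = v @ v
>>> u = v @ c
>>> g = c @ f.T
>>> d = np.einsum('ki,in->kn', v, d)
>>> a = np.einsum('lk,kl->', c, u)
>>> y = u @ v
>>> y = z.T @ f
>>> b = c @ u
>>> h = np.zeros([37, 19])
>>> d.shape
(31, 5)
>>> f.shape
(37, 31)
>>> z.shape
(37, 5)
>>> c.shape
(31, 31)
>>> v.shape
(31, 31)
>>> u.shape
(31, 31)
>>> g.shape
(31, 37)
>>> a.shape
()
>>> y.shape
(5, 31)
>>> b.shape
(31, 31)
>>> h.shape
(37, 19)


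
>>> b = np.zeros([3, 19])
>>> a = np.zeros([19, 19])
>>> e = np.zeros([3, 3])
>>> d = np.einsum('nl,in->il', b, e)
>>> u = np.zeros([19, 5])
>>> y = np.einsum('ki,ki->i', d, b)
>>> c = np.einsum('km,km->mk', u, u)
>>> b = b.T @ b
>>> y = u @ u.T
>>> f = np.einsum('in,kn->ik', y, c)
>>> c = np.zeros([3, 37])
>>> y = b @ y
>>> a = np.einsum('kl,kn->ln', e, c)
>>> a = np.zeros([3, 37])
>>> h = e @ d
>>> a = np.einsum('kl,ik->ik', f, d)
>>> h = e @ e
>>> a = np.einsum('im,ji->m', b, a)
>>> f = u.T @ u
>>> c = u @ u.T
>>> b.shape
(19, 19)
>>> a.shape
(19,)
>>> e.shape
(3, 3)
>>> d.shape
(3, 19)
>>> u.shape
(19, 5)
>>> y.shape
(19, 19)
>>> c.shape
(19, 19)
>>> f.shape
(5, 5)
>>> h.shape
(3, 3)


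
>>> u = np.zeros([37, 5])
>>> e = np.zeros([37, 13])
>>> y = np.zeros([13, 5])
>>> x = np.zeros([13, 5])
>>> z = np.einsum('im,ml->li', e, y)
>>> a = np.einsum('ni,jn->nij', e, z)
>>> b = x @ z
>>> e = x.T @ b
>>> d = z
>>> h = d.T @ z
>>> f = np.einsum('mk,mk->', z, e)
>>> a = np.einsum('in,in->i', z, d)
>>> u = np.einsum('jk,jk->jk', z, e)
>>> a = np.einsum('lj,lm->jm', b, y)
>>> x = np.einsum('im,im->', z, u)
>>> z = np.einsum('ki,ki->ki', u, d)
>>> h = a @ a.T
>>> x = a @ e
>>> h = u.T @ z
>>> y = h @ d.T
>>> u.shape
(5, 37)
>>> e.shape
(5, 37)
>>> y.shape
(37, 5)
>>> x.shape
(37, 37)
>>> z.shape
(5, 37)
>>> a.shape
(37, 5)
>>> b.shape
(13, 37)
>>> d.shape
(5, 37)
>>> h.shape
(37, 37)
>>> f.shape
()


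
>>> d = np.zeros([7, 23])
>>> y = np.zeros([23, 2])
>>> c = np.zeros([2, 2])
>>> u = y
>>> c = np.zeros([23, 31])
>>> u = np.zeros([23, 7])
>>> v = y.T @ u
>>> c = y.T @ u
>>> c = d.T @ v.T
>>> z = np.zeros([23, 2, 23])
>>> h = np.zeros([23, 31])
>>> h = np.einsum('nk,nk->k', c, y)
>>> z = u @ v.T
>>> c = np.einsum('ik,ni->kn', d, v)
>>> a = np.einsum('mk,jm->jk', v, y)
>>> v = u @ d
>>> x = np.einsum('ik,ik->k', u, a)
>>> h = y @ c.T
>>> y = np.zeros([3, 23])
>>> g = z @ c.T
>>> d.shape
(7, 23)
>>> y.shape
(3, 23)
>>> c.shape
(23, 2)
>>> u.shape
(23, 7)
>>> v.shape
(23, 23)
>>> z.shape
(23, 2)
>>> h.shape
(23, 23)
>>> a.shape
(23, 7)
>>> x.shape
(7,)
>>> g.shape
(23, 23)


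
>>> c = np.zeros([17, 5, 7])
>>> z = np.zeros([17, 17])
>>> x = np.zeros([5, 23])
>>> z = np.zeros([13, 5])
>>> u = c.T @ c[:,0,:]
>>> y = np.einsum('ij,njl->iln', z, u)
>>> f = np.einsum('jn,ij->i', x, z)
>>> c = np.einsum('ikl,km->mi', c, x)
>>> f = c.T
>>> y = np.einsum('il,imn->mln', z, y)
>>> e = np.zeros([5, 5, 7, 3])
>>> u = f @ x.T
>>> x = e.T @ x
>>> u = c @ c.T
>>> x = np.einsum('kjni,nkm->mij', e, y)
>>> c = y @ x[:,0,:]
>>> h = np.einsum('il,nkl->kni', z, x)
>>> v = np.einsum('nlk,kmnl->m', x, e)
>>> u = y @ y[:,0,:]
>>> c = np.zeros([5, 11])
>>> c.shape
(5, 11)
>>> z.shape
(13, 5)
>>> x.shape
(7, 3, 5)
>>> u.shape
(7, 5, 7)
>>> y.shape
(7, 5, 7)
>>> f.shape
(17, 23)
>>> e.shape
(5, 5, 7, 3)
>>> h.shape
(3, 7, 13)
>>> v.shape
(5,)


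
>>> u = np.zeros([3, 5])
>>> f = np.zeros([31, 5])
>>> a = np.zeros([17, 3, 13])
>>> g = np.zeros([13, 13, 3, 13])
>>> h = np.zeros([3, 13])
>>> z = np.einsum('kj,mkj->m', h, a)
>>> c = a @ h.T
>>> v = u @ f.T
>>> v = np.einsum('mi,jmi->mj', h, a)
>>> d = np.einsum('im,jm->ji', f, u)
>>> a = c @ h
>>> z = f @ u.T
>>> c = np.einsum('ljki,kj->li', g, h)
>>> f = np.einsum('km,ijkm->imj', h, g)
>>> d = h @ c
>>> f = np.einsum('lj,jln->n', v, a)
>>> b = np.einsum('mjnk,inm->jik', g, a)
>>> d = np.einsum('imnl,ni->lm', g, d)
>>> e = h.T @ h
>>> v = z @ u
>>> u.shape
(3, 5)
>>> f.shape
(13,)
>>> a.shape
(17, 3, 13)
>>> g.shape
(13, 13, 3, 13)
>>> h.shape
(3, 13)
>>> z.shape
(31, 3)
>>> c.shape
(13, 13)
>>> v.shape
(31, 5)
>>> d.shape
(13, 13)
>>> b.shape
(13, 17, 13)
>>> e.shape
(13, 13)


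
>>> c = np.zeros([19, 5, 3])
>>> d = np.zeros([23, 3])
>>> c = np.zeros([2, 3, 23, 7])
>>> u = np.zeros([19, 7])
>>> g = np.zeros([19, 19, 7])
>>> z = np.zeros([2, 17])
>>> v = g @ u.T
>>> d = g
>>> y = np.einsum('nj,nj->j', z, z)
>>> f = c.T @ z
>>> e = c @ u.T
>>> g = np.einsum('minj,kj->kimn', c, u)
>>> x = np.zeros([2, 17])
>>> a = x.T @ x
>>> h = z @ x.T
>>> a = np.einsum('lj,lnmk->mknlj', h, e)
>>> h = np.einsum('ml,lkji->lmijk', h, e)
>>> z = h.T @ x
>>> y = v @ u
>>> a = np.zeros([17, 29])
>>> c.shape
(2, 3, 23, 7)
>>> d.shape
(19, 19, 7)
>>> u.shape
(19, 7)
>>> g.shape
(19, 3, 2, 23)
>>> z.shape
(3, 23, 19, 2, 17)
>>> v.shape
(19, 19, 19)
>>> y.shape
(19, 19, 7)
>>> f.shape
(7, 23, 3, 17)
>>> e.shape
(2, 3, 23, 19)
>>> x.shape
(2, 17)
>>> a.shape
(17, 29)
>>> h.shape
(2, 2, 19, 23, 3)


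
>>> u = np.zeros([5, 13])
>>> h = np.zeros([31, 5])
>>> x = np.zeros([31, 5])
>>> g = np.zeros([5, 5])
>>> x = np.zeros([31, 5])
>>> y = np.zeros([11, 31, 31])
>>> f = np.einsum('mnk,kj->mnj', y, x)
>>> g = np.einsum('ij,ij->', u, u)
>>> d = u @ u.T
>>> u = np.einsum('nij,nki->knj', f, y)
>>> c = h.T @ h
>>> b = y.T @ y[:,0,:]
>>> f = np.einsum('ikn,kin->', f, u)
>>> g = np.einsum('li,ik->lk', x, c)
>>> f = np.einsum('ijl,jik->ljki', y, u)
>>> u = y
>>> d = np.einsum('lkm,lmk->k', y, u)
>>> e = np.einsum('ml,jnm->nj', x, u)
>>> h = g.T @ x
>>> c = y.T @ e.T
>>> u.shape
(11, 31, 31)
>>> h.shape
(5, 5)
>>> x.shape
(31, 5)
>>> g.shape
(31, 5)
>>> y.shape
(11, 31, 31)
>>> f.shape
(31, 31, 5, 11)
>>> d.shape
(31,)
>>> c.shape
(31, 31, 31)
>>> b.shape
(31, 31, 31)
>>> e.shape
(31, 11)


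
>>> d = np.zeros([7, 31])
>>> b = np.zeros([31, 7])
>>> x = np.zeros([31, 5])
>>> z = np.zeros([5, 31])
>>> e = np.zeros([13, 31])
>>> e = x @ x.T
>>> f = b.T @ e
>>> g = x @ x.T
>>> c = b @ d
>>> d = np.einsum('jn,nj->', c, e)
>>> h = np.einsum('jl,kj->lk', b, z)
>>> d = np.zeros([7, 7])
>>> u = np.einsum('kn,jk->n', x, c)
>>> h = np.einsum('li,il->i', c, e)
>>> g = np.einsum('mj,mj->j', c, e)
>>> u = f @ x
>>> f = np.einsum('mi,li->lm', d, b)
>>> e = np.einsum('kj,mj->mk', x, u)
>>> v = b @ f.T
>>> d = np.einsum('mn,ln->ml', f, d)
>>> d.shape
(31, 7)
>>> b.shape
(31, 7)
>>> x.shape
(31, 5)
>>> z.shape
(5, 31)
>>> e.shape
(7, 31)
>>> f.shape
(31, 7)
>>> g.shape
(31,)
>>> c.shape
(31, 31)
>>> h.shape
(31,)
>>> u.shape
(7, 5)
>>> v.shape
(31, 31)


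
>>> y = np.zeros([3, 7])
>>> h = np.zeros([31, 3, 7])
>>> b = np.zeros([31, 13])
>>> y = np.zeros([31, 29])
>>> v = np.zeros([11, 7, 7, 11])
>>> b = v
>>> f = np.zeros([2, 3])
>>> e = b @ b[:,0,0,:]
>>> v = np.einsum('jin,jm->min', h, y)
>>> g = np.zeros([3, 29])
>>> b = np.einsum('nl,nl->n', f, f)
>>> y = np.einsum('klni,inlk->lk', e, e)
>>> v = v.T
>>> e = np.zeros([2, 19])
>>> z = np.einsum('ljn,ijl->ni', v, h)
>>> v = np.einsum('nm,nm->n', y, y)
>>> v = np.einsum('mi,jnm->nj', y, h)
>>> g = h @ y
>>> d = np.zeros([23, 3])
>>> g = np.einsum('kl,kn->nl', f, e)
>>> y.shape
(7, 11)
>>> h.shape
(31, 3, 7)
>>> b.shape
(2,)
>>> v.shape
(3, 31)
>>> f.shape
(2, 3)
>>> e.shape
(2, 19)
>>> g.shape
(19, 3)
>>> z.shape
(29, 31)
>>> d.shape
(23, 3)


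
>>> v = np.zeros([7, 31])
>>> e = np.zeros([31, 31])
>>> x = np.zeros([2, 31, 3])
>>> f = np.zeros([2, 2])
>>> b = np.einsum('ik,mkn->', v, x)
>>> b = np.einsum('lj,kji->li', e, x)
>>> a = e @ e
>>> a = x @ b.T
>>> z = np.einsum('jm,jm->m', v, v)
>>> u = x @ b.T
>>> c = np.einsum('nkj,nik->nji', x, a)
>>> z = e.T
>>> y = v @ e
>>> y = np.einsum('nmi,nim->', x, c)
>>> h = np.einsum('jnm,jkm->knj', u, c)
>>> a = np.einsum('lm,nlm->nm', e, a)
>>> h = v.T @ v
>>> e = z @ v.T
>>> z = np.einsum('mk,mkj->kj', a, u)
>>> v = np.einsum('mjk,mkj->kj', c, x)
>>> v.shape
(31, 3)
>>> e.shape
(31, 7)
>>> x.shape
(2, 31, 3)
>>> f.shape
(2, 2)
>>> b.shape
(31, 3)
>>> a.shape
(2, 31)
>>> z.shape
(31, 31)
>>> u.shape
(2, 31, 31)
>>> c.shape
(2, 3, 31)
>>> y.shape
()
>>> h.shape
(31, 31)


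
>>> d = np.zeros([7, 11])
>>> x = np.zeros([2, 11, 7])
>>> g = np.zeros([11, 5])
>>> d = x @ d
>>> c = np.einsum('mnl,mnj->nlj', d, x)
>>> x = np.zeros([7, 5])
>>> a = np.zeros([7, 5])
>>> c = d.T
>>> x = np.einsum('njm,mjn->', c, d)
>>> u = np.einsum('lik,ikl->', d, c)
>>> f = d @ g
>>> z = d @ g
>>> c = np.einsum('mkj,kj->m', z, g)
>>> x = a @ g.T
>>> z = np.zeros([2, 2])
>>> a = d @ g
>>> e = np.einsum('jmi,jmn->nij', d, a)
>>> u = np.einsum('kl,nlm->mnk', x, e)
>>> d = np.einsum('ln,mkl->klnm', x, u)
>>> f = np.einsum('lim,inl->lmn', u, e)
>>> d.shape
(5, 7, 11, 2)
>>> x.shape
(7, 11)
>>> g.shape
(11, 5)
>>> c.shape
(2,)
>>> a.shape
(2, 11, 5)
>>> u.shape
(2, 5, 7)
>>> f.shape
(2, 7, 11)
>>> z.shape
(2, 2)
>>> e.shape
(5, 11, 2)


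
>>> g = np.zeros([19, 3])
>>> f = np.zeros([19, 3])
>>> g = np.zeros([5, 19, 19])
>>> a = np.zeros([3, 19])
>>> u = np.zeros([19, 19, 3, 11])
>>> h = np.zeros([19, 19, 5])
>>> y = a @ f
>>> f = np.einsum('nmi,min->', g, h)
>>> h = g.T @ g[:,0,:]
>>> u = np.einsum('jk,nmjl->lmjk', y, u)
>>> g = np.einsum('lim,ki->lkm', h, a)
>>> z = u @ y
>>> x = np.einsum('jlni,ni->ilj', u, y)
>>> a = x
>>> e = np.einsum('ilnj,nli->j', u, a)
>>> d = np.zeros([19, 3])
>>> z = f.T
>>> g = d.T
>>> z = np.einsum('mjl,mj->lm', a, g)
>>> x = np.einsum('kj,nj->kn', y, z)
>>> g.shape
(3, 19)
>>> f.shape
()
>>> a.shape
(3, 19, 11)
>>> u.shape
(11, 19, 3, 3)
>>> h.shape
(19, 19, 19)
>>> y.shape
(3, 3)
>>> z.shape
(11, 3)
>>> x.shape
(3, 11)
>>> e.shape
(3,)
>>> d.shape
(19, 3)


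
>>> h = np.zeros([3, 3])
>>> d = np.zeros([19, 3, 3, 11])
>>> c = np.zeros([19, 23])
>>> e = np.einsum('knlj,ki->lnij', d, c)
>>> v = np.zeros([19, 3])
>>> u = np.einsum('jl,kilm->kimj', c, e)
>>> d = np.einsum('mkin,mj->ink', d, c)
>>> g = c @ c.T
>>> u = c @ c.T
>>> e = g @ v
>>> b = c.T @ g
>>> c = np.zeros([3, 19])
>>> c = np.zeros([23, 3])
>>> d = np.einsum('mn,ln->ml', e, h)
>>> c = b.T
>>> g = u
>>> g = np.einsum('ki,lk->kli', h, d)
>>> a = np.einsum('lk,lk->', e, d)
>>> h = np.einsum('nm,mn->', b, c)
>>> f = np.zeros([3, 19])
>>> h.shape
()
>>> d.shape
(19, 3)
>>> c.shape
(19, 23)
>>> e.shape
(19, 3)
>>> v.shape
(19, 3)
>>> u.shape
(19, 19)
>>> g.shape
(3, 19, 3)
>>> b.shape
(23, 19)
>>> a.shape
()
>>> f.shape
(3, 19)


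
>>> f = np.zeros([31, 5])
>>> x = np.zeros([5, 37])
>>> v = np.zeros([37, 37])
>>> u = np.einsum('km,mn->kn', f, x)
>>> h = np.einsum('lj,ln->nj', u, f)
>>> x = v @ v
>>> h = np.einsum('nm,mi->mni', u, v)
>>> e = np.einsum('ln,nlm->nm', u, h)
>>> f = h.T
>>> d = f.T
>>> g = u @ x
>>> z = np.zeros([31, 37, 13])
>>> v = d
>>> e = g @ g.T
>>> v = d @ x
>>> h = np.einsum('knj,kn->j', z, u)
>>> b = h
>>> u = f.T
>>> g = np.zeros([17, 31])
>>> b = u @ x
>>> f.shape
(37, 31, 37)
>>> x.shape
(37, 37)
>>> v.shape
(37, 31, 37)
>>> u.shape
(37, 31, 37)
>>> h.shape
(13,)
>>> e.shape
(31, 31)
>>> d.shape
(37, 31, 37)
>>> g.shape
(17, 31)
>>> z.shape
(31, 37, 13)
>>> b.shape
(37, 31, 37)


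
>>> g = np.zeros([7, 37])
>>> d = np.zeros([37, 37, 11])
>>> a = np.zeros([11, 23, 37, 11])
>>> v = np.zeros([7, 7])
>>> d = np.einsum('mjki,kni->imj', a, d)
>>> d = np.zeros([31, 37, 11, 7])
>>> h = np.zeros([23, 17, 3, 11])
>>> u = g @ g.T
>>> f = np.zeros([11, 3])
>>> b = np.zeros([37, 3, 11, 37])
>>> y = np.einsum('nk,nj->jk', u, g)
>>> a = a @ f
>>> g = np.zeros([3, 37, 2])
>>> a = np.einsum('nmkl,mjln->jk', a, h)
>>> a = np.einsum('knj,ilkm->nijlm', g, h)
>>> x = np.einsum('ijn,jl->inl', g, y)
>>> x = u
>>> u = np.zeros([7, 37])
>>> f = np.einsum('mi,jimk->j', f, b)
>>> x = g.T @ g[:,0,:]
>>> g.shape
(3, 37, 2)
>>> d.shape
(31, 37, 11, 7)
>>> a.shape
(37, 23, 2, 17, 11)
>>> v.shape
(7, 7)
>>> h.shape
(23, 17, 3, 11)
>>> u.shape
(7, 37)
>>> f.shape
(37,)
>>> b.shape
(37, 3, 11, 37)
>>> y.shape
(37, 7)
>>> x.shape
(2, 37, 2)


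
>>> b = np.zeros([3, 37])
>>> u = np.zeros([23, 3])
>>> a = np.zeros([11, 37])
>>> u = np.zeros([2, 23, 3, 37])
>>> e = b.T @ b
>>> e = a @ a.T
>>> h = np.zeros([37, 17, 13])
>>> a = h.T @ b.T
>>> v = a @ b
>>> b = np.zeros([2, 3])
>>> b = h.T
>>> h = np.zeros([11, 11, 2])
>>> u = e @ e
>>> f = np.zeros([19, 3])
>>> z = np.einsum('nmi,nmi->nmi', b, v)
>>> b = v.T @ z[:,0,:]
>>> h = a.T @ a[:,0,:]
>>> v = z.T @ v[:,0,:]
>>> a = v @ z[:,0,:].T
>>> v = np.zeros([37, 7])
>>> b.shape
(37, 17, 37)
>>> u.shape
(11, 11)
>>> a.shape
(37, 17, 13)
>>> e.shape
(11, 11)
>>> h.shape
(3, 17, 3)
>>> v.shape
(37, 7)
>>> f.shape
(19, 3)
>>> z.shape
(13, 17, 37)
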